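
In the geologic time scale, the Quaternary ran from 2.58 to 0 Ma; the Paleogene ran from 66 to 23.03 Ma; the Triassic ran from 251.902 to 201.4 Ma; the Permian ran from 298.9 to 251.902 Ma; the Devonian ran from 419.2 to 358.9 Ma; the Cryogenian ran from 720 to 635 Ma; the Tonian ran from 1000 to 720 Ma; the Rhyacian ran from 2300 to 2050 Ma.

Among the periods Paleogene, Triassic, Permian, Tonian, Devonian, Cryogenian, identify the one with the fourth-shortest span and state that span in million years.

Durations: Paleogene 42.97; Triassic 50.502; Permian 46.998; Tonian 280; Devonian 60.3; Cryogenian 85 Myr.
Sorted shortest-first: Paleogene (42.97), Permian (46.998), Triassic (50.502), Devonian (60.3), Cryogenian (85), Tonian (280).
The fourth shortest is Devonian at 60.3 Myr.

Devonian, 60.3 million years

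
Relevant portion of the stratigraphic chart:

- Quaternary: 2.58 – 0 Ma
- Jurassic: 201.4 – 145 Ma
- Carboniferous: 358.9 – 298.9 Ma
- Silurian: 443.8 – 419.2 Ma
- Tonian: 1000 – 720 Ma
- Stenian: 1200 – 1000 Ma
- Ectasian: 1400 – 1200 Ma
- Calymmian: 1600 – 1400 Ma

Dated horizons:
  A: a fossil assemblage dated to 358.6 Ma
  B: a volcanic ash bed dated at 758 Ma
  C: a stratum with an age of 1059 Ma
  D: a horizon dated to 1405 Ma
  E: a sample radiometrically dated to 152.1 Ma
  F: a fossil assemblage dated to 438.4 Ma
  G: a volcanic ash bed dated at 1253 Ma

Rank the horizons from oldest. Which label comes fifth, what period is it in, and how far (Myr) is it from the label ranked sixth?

Sorted oldest-first by Ma: D (1405), G (1253), C (1059), B (758), F (438.4), A (358.6), E (152.1).
The fifth oldest is F at 438.4 Ma, which lies in 443.8–419.2 Ma: the Silurian.
The sixth oldest is A at 358.6 Ma; separation = |438.4 − 358.6| = 79.8 Myr.

F, in the Silurian; 79.8 million years to A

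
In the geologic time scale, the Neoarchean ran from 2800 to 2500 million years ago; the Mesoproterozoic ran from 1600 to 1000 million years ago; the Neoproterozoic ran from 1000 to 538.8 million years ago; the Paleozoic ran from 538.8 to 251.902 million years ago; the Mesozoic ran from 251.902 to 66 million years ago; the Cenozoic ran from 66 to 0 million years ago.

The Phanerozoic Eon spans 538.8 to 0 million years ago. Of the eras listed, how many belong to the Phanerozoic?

Eras inside 538.8–0 Ma: Paleozoic, Mesozoic, Cenozoic — 3 in total.

3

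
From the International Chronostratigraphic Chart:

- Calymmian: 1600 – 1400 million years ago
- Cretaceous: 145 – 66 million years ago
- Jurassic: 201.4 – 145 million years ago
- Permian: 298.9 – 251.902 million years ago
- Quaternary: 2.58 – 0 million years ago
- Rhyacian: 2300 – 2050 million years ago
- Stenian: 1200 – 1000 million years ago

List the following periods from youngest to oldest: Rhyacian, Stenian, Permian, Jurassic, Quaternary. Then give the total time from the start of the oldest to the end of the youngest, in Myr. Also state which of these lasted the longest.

From the excerpt: Rhyacian 2300–2050; Stenian 1200–1000; Permian 298.9–251.902; Jurassic 201.4–145; Quaternary 2.58–0 (Ma).
Larger Ma is earlier, so the oldest is Rhyacian and the youngest is Quaternary; youngest to oldest: Quaternary, Jurassic, Permian, Stenian, Rhyacian.
Oldest start 2300 minus youngest end 0 gives 2300 Myr overall.
Individual lengths (start − end): Jurassic 56.4; Quaternary 2.58; Rhyacian 250; Stenian 200; Permian 46.998. The largest is Rhyacian at 250 Myr.

Quaternary → Jurassic → Permian → Stenian → Rhyacian; total span 2300 Myr; longest is Rhyacian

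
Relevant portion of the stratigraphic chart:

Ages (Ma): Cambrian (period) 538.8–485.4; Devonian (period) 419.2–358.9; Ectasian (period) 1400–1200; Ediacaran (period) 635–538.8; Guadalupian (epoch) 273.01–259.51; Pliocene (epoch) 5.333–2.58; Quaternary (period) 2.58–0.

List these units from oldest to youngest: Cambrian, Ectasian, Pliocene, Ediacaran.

The oldest of these is Ectasian (starts 1400 Ma) and the youngest is Pliocene (ends 2.58 Ma).
In between, by decreasing start age: Ediacaran (635), Cambrian (538.8).

Ectasian, Ediacaran, Cambrian, Pliocene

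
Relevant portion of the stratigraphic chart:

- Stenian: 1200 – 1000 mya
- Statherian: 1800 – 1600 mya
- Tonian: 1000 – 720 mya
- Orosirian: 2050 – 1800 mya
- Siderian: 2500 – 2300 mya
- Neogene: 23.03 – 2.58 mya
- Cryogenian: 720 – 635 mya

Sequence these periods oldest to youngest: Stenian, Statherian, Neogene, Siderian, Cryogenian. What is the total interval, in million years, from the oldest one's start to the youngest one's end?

Start ages (Ma): Siderian 2500, Statherian 1800, Stenian 1200, Cryogenian 720, Neogene 23.03.
Ordered oldest to youngest: Siderian, Statherian, Stenian, Cryogenian, Neogene.
Span = 2500 − 2.58 = 2497.42 Myr.

Siderian, Statherian, Stenian, Cryogenian, Neogene; total span 2497.42 Myr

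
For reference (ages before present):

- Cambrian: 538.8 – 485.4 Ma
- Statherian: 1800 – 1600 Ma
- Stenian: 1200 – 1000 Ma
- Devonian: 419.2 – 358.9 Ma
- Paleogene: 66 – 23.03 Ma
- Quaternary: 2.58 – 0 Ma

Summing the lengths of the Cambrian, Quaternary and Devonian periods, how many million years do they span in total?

116.28 million years

Each duration: Cambrian = 53.4; Quaternary = 2.58; Devonian = 60.3.
Sum: 53.4 + 2.58 + 60.3 = 116.28 Myr.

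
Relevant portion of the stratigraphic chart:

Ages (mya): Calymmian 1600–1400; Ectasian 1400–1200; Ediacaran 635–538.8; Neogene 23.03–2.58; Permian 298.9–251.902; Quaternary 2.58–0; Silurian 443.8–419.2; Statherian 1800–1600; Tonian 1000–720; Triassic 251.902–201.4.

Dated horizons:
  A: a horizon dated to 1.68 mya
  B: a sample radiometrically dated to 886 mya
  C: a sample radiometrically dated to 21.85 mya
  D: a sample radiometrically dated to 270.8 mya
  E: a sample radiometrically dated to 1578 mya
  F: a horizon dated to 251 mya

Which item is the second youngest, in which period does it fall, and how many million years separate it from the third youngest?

Smaller Ma means younger, so youngest first: A 1.68 < C 21.85 < F 251 < D 270.8 < B 886 < E 1578.
Counting 2 along gives C (21.85 Ma); the excerpt puts that inside the Neogene, 23.03–2.58 Ma.
Next in line is F (251 Ma), and 251 − 21.85 = 229.15 Myr.

C, in the Neogene; 229.15 million years to F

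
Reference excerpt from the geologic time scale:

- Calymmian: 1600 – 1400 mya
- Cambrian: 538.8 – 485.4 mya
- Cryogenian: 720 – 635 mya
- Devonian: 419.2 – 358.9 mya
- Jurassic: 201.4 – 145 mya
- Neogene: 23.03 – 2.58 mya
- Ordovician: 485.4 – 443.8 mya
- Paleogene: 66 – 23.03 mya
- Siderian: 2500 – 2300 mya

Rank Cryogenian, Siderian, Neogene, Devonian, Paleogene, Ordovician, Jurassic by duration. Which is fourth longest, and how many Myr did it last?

Durations: Cryogenian 85; Siderian 200; Neogene 20.45; Devonian 60.3; Paleogene 42.97; Ordovician 41.6; Jurassic 56.4 Myr.
Sorted longest-first: Siderian (200), Cryogenian (85), Devonian (60.3), Jurassic (56.4), Paleogene (42.97), Ordovician (41.6), Neogene (20.45).
The fourth longest is Jurassic at 56.4 Myr.

Jurassic, 56.4 million years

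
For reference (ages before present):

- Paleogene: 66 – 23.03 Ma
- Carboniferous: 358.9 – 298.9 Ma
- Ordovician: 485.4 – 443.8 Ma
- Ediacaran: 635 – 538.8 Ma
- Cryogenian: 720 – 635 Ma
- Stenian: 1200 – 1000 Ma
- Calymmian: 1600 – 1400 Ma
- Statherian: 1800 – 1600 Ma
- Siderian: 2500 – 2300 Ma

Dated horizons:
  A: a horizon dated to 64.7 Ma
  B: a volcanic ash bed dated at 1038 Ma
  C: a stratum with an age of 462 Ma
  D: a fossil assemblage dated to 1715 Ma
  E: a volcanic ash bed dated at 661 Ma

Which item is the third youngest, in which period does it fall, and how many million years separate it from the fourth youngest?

Sorted youngest-first by Ma: A (64.7), C (462), E (661), B (1038), D (1715).
The third youngest is E at 661 Ma, which lies in 720–635 Ma: the Cryogenian.
The fourth youngest is B at 1038 Ma; separation = |661 − 1038| = 377 Myr.

E, in the Cryogenian; 377 million years to B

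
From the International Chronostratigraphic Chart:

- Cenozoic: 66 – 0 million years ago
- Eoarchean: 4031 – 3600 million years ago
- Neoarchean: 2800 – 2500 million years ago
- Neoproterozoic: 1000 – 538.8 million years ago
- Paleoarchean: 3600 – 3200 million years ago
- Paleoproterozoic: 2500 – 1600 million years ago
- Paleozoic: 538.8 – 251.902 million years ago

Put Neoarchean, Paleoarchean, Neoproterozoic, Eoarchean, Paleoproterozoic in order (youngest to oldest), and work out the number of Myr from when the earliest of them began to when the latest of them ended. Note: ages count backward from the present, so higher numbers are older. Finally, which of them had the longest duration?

Neoproterozoic, Paleoproterozoic, Neoarchean, Paleoarchean, Eoarchean; total span 3492.2 Myr; longest is Paleoproterozoic

From the excerpt: Neoarchean 2800–2500; Paleoarchean 3600–3200; Neoproterozoic 1000–538.8; Eoarchean 4031–3600; Paleoproterozoic 2500–1600 (Ma).
Larger Ma is earlier, so the oldest is Eoarchean and the youngest is Neoproterozoic; youngest to oldest: Neoproterozoic, Paleoproterozoic, Neoarchean, Paleoarchean, Eoarchean.
Oldest start 4031 minus youngest end 538.8 gives 3492.2 Myr overall.
Individual lengths (start − end): Paleoarchean 400; Neoproterozoic 461.2; Neoarchean 300; Paleoproterozoic 900; Eoarchean 431. The largest is Paleoproterozoic at 900 Myr.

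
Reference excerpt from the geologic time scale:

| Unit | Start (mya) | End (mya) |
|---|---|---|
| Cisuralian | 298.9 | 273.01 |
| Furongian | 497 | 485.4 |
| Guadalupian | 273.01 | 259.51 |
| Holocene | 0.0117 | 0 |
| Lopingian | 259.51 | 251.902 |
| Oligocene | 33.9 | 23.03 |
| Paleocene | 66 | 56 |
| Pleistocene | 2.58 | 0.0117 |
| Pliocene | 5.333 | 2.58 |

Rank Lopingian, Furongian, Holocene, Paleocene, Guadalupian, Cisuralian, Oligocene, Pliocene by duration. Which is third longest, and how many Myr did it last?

Furongian, 11.6 million years

Start − end for each: Lopingian 259.51 − 251.902 = 7.608; Furongian 497 − 485.4 = 11.6; Holocene 0.0117 − 0 = 0.0117; Paleocene 66 − 56 = 10; Guadalupian 273.01 − 259.51 = 13.5; Cisuralian 298.9 − 273.01 = 25.89; Oligocene 33.9 − 23.03 = 10.87; Pliocene 5.333 − 2.58 = 2.753.
Ranking these from longest: Cisuralian > Guadalupian > Furongian > Oligocene > Paleocene > Lopingian > Pliocene > Holocene.
Position 3 in that ranking is Furongian, which lasted 11.6 Myr.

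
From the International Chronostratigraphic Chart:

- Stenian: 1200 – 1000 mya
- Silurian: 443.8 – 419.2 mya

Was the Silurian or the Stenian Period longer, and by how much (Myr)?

Stenian, by 175.4 million years

Silurian: 443.8 − 419.2 = 24.6 Myr.
Stenian: 1200 − 1000 = 200 Myr.
Difference: 200 − 24.6 = 175.4 Myr, so the Stenian was longer.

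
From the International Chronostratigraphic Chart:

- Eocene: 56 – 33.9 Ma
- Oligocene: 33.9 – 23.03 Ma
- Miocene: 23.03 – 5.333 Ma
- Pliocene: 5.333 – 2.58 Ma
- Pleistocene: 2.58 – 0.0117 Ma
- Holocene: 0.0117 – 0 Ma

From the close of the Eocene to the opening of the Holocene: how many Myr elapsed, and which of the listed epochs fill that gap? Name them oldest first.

The Eocene closes at 33.9 Ma and the Holocene opens at 0.0117 Ma, so the interval is 33.9 − 0.0117 = 33.8883 Myr.
An epoch fits inside if it starts at or after 33.9 Ma and ends at or before 0.0117 Ma; oldest first that gives Oligocene, Miocene, Pliocene, Pleistocene.

33.8883 million years; Oligocene, Miocene, Pliocene, Pleistocene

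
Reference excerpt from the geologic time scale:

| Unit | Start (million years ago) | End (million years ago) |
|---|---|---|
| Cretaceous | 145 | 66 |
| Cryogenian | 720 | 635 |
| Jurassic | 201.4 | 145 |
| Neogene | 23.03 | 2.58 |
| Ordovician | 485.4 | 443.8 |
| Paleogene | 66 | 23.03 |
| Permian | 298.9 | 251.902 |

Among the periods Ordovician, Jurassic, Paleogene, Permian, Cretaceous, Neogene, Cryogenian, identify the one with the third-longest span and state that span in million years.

Jurassic, 56.4 million years

Start − end for each: Ordovician 485.4 − 443.8 = 41.6; Jurassic 201.4 − 145 = 56.4; Paleogene 66 − 23.03 = 42.97; Permian 298.9 − 251.902 = 46.998; Cretaceous 145 − 66 = 79; Neogene 23.03 − 2.58 = 20.45; Cryogenian 720 − 635 = 85.
Ranking these from longest: Cryogenian > Cretaceous > Jurassic > Permian > Paleogene > Ordovician > Neogene.
Position 3 in that ranking is Jurassic, which lasted 56.4 Myr.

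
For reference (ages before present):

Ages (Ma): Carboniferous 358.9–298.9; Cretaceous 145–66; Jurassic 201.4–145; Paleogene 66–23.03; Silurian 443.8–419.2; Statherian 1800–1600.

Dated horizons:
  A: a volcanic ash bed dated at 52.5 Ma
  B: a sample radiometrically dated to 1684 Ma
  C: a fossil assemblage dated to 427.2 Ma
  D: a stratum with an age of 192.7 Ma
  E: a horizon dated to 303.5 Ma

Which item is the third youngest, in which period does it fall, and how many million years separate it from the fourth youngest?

E, in the Carboniferous; 123.7 million years to C

Sorted youngest-first by Ma: A (52.5), D (192.7), E (303.5), C (427.2), B (1684).
The third youngest is E at 303.5 Ma, which lies in 358.9–298.9 Ma: the Carboniferous.
The fourth youngest is C at 427.2 Ma; separation = |303.5 − 427.2| = 123.7 Myr.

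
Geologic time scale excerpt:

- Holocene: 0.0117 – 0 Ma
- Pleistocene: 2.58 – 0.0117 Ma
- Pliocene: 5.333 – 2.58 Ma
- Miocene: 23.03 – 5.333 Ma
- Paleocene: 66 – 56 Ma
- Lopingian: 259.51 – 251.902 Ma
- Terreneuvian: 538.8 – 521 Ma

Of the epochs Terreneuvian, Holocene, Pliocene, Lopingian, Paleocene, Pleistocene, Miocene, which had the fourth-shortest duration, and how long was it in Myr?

Durations: Terreneuvian 17.8; Holocene 0.0117; Pliocene 2.753; Lopingian 7.608; Paleocene 10; Pleistocene 2.5683; Miocene 17.697 Myr.
Sorted shortest-first: Holocene (0.0117), Pleistocene (2.5683), Pliocene (2.753), Lopingian (7.608), Paleocene (10), Miocene (17.697), Terreneuvian (17.8).
The fourth shortest is Lopingian at 7.608 Myr.

Lopingian, 7.608 million years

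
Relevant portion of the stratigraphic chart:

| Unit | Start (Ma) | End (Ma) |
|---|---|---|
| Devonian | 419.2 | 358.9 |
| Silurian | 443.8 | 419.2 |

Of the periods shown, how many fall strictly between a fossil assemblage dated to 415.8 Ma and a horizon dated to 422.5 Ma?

The older date is 422.5 Ma and the younger is 415.8 Ma.
No period both begins after 422.5 Ma and ends before 415.8 Ma, so the count is 0.

0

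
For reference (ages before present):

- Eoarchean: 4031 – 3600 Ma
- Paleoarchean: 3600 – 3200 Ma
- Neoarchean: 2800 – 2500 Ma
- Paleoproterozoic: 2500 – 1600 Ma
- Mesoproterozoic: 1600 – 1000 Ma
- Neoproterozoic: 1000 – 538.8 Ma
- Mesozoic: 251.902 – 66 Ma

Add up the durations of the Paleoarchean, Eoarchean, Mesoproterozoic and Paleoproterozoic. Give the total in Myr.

Each duration: Paleoarchean = 400; Eoarchean = 431; Mesoproterozoic = 600; Paleoproterozoic = 900.
Sum: 400 + 431 + 600 + 900 = 2331 Myr.

2331 million years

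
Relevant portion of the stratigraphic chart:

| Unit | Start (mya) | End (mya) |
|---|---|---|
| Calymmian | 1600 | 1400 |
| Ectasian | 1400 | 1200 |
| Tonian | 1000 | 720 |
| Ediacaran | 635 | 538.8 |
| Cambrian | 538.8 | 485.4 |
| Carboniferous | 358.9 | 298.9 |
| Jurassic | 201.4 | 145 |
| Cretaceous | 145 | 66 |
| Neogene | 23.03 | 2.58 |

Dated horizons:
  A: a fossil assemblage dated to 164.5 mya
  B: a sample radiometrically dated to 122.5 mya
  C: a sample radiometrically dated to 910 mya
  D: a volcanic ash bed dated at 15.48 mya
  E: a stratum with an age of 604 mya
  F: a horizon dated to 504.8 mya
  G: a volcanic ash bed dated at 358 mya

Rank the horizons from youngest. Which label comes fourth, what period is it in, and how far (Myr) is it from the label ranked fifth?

Sorted youngest-first by Ma: D (15.48), B (122.5), A (164.5), G (358), F (504.8), E (604), C (910).
The fourth youngest is G at 358 Ma, which lies in 358.9–298.9 Ma: the Carboniferous.
The fifth youngest is F at 504.8 Ma; separation = |358 − 504.8| = 146.8 Myr.

G, in the Carboniferous; 146.8 million years to F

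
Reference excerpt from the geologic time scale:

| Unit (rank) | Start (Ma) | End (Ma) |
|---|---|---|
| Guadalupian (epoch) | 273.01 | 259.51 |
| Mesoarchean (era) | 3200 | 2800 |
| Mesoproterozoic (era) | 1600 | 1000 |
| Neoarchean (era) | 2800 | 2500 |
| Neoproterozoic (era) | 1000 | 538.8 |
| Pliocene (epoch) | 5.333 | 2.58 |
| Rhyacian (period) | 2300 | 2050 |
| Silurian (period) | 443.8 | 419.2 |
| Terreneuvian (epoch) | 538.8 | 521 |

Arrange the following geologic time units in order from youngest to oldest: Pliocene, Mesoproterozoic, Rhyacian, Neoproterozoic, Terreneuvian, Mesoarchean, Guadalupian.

The oldest of these is Mesoarchean (starts 3200 Ma) and the youngest is Pliocene (ends 2.58 Ma).
In between, by decreasing start age: Rhyacian (2300), Mesoproterozoic (1600), Neoproterozoic (1000), Terreneuvian (538.8), Guadalupian (273.01).
Listing youngest first means reversing that sequence.

Pliocene, Guadalupian, Terreneuvian, Neoproterozoic, Mesoproterozoic, Rhyacian, Mesoarchean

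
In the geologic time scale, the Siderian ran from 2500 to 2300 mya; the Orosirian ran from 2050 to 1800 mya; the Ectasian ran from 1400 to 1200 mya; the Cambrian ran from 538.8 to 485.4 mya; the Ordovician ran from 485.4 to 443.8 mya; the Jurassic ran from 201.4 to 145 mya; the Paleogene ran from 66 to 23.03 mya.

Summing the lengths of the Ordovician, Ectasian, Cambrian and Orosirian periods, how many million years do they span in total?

Duration is start − end for each: (485.4 − 443.8) + (1400 − 1200) + (538.8 − 485.4) + (2050 − 1800).
That is 41.6 + 200 + 53.4 + 250, which totals 545 million years.

545 million years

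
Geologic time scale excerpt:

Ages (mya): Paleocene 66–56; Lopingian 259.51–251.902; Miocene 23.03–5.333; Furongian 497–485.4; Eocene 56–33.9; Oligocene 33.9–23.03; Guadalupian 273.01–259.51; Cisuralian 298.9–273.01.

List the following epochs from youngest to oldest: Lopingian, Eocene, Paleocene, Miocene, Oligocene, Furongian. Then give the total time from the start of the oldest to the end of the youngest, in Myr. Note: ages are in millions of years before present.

Start ages (Ma): Furongian 497, Lopingian 259.51, Paleocene 66, Eocene 56, Oligocene 33.9, Miocene 23.03.
Ordered youngest to oldest: Miocene, Oligocene, Eocene, Paleocene, Lopingian, Furongian.
Span = 497 − 5.333 = 491.667 Myr.

Miocene, Oligocene, Eocene, Paleocene, Lopingian, Furongian; total span 491.667 Myr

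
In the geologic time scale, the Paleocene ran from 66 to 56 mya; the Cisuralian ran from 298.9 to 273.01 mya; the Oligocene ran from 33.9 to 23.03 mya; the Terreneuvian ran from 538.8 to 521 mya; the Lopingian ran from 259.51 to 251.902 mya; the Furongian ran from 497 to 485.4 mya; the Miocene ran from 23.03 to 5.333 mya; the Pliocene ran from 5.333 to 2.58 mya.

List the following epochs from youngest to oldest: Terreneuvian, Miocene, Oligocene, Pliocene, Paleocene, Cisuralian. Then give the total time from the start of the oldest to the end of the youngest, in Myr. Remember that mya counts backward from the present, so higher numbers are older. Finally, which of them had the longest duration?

Pliocene, Miocene, Oligocene, Paleocene, Cisuralian, Terreneuvian; total span 536.22 Myr; longest is Cisuralian

From the excerpt: Terreneuvian 538.8–521; Miocene 23.03–5.333; Oligocene 33.9–23.03; Pliocene 5.333–2.58; Paleocene 66–56; Cisuralian 298.9–273.01 (Ma).
Larger Ma is earlier, so the oldest is Terreneuvian and the youngest is Pliocene; youngest to oldest: Pliocene, Miocene, Oligocene, Paleocene, Cisuralian, Terreneuvian.
Oldest start 538.8 minus youngest end 2.58 gives 536.22 Myr overall.
Individual lengths (start − end): Cisuralian 25.89; Oligocene 10.87; Paleocene 10; Pliocene 2.753; Terreneuvian 17.8; Miocene 17.697. The largest is Cisuralian at 25.89 Myr.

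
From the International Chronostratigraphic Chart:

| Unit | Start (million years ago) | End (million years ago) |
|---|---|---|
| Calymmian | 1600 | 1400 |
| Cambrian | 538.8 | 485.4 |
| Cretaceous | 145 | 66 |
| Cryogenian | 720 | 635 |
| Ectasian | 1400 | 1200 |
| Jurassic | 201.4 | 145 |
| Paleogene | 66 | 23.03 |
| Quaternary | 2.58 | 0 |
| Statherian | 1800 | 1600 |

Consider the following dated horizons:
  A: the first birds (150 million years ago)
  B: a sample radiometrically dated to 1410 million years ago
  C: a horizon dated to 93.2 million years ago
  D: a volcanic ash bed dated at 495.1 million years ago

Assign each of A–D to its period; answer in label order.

A — Jurassic; B — Calymmian; C — Cretaceous; D — Cambrian

A: 150 Ma lies in 201.4–145 Ma, so Jurassic.
B: 1410 Ma lies in 1600–1400 Ma, so Calymmian.
C: 93.2 Ma lies in 145–66 Ma, so Cretaceous.
D: 495.1 Ma lies in 538.8–485.4 Ma, so Cambrian.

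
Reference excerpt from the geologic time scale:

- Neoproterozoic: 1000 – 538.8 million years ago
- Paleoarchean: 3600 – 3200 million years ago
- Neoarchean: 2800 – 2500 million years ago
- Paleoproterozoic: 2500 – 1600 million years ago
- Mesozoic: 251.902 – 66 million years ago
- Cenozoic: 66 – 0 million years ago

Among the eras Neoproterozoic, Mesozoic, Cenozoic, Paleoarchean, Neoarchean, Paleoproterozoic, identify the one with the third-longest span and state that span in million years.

Paleoarchean, 400 million years

Start − end for each: Neoproterozoic 1000 − 538.8 = 461.2; Mesozoic 251.902 − 66 = 185.902; Cenozoic 66 − 0 = 66; Paleoarchean 3600 − 3200 = 400; Neoarchean 2800 − 2500 = 300; Paleoproterozoic 2500 − 1600 = 900.
Ranking these from longest: Paleoproterozoic > Neoproterozoic > Paleoarchean > Neoarchean > Mesozoic > Cenozoic.
Position 3 in that ranking is Paleoarchean, which lasted 400 Myr.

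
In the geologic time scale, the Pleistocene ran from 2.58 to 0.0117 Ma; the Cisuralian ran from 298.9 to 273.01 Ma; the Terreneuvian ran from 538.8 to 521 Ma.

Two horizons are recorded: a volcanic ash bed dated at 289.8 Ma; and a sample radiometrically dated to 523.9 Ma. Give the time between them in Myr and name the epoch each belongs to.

234.1 million years apart; the first in the Cisuralian, the second in the Terreneuvian

Elapsed time: 523.9 − 289.8 = 234.1 Myr.
289.8 Ma lies within 298.9–273.01 Ma: Cisuralian.
523.9 Ma lies within 538.8–521 Ma: Terreneuvian.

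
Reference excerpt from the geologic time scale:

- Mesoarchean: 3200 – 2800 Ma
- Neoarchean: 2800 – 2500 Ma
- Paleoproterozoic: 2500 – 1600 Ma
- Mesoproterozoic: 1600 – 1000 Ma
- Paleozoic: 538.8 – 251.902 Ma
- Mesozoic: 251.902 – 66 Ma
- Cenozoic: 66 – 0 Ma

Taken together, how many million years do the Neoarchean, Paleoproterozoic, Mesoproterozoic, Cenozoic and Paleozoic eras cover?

Duration is start − end for each: (2800 − 2500) + (2500 − 1600) + (1600 − 1000) + (66 − 0) + (538.8 − 251.902).
That is 300 + 900 + 600 + 66 + 286.898, which totals 2152.898 million years.

2152.898 million years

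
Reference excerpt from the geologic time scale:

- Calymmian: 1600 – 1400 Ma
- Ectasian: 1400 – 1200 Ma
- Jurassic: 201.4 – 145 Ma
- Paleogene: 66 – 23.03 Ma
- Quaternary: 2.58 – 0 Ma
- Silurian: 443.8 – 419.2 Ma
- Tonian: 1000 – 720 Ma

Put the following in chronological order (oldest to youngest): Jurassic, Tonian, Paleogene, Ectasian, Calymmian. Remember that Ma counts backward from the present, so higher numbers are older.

Read off each span (Ma): Jurassic 201.4–145; Tonian 1000–720; Paleogene 66–23.03; Ectasian 1400–1200; Calymmian 1600–1400.
Larger Ma is older, so oldest→youngest is Calymmian, Ectasian, Tonian, Jurassic, Paleogene.

Calymmian → Ectasian → Tonian → Jurassic → Paleogene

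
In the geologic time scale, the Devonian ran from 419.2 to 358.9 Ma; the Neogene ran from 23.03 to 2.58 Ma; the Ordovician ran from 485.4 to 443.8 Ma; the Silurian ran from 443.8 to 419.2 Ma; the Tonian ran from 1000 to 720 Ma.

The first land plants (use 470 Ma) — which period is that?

470 Ma lies between 485.4 and 443.8 Ma, so it falls in the Ordovician.

Ordovician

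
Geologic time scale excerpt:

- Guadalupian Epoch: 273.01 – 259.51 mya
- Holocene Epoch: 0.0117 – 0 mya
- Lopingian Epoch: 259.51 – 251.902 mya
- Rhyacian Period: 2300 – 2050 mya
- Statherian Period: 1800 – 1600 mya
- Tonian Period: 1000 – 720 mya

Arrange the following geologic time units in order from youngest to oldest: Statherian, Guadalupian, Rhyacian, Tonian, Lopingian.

Read off each span (Ma): Statherian 1800–1600; Guadalupian 273.01–259.51; Rhyacian 2300–2050; Tonian 1000–720; Lopingian 259.51–251.902.
Larger Ma is older, so oldest→youngest is Rhyacian, Statherian, Tonian, Guadalupian, Lopingian; reverse it for youngest→oldest.

Lopingian, Guadalupian, Tonian, Statherian, Rhyacian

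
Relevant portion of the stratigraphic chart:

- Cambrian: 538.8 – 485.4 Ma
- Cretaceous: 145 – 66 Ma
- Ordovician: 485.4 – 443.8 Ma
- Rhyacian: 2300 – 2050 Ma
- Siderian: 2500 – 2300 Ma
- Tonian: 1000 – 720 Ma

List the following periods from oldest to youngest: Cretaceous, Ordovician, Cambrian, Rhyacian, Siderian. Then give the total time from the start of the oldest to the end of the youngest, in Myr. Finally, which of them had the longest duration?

Siderian, Rhyacian, Cambrian, Ordovician, Cretaceous; total span 2434 Myr; longest is Rhyacian

Start ages (Ma): Siderian 2500, Rhyacian 2300, Cambrian 538.8, Ordovician 485.4, Cretaceous 145.
Ordered oldest to youngest: Siderian, Rhyacian, Cambrian, Ordovician, Cretaceous.
Span = 2500 − 66 = 2434 Myr.
Durations: Ordovician 41.6, Siderian 200, Rhyacian 250, Cambrian 53.4, Cretaceous 79 → longest is Rhyacian (250 Myr).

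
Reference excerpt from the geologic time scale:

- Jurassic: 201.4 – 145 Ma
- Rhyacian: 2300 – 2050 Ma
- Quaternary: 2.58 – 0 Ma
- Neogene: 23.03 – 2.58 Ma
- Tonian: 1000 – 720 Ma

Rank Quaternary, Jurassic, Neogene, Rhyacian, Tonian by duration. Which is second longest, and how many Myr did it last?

Rhyacian, 250 million years

Durations: Quaternary 2.58; Jurassic 56.4; Neogene 20.45; Rhyacian 250; Tonian 280 Myr.
Sorted longest-first: Tonian (280), Rhyacian (250), Jurassic (56.4), Neogene (20.45), Quaternary (2.58).
The second longest is Rhyacian at 250 Myr.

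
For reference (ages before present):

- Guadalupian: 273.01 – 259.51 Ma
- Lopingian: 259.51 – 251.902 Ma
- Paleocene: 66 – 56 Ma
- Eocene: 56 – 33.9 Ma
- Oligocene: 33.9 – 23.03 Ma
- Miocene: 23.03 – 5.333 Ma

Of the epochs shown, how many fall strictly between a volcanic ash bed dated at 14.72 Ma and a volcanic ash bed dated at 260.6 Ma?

4

The older date is 260.6 Ma and the younger is 14.72 Ma.
Epochs with start < 260.6 and end > 14.72 Ma: Lopingian (259.51–251.902), Paleocene (66–56), Eocene (56–33.9), Oligocene (33.9–23.03).
That is 4 complete epochs.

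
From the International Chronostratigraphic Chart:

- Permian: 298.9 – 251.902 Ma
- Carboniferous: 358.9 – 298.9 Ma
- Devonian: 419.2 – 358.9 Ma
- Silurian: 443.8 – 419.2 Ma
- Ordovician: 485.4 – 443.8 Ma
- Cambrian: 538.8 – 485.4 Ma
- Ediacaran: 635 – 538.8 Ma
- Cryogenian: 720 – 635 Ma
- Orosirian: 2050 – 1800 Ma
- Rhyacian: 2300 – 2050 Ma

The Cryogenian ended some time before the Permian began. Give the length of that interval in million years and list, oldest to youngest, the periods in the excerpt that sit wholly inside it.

336.1 million years; Ediacaran, Cambrian, Ordovician, Silurian, Devonian, Carboniferous

The Cryogenian closes at 635 Ma and the Permian opens at 298.9 Ma, so the interval is 635 − 298.9 = 336.1 Myr.
A period fits inside if it starts at or after 635 Ma and ends at or before 298.9 Ma; oldest first that gives Ediacaran, Cambrian, Ordovician, Silurian, Devonian, Carboniferous.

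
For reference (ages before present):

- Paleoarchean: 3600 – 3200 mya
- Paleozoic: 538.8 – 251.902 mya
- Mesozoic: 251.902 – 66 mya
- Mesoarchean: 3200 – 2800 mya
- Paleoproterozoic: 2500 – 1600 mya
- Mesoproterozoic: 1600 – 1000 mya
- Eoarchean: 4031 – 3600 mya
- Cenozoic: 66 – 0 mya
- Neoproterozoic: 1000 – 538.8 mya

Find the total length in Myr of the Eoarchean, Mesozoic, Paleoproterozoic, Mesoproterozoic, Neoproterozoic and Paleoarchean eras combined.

2978.102 million years

Duration is start − end for each: (4031 − 3600) + (251.902 − 66) + (2500 − 1600) + (1600 − 1000) + (1000 − 538.8) + (3600 − 3200).
That is 431 + 185.902 + 900 + 600 + 461.2 + 400, which totals 2978.102 million years.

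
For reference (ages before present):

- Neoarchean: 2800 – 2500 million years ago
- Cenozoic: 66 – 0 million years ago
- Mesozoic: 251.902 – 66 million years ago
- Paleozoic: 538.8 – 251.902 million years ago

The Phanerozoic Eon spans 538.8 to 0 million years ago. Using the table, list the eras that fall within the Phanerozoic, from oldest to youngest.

Paleozoic, Mesozoic, Cenozoic

Eras with both bounds inside 538.8–0 Ma: Paleozoic (538.8–251.902), Mesozoic (251.902–66), Cenozoic (66–0).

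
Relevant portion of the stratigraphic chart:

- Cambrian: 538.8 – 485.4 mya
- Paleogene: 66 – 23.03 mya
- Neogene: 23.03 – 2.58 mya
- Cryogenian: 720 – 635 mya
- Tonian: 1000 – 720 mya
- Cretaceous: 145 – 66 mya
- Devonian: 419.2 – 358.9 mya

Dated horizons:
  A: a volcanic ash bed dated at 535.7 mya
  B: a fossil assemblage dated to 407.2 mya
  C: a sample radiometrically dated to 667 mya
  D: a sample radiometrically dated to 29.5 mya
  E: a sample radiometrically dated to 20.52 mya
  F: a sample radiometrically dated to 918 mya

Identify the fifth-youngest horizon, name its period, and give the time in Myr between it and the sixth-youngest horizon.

Sorted youngest-first by Ma: E (20.52), D (29.5), B (407.2), A (535.7), C (667), F (918).
The fifth youngest is C at 667 Ma, which lies in 720–635 Ma: the Cryogenian.
The sixth youngest is F at 918 Ma; separation = |667 − 918| = 251 Myr.

C, in the Cryogenian; 251 million years to F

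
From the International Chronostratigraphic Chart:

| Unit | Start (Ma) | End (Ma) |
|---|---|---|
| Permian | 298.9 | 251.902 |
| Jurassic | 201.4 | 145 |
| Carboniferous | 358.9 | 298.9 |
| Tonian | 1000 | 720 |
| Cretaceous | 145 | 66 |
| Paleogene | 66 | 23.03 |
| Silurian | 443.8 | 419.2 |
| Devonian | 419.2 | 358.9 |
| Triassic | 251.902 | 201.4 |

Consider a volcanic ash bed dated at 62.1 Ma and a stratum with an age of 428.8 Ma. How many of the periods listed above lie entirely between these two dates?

428.8 Ma sits inside the Silurian (443.8–419.2) and 62.1 Ma inside the Paleogene (66–23.03); neither of those is wholly between the two dates.
The listed periods lying completely between them are Devonian, Carboniferous, Permian, Triassic, Jurassic, Cretaceous — 6 in all.

6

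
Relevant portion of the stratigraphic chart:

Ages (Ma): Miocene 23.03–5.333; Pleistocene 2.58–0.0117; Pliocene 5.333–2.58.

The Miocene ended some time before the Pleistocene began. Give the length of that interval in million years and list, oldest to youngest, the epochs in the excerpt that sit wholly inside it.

End of Miocene = 5.333 Ma; start of Pleistocene = 2.58 Ma.
Gap = 5.333 − 2.58 = 2.753 Myr.
Epochs wholly inside 5.333–2.58 Ma: Pliocene (5.333–2.58).

2.753 million years; Pliocene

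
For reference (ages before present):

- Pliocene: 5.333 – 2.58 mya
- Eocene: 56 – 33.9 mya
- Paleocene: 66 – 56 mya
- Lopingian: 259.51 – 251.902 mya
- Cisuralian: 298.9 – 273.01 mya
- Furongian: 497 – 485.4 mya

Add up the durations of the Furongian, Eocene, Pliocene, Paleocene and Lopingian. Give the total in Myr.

Duration is start − end for each: (497 − 485.4) + (56 − 33.9) + (5.333 − 2.58) + (66 − 56) + (259.51 − 251.902).
That is 11.6 + 22.1 + 2.753 + 10 + 7.608, which totals 54.061 million years.

54.061 million years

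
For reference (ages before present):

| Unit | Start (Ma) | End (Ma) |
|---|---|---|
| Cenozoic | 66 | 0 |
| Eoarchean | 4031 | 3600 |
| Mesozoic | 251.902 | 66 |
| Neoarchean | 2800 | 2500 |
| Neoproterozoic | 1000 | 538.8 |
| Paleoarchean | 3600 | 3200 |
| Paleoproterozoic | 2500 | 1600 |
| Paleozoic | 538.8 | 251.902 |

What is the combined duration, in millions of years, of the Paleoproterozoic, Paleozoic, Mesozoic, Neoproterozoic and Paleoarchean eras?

2234 million years

Duration is start − end for each: (2500 − 1600) + (538.8 − 251.902) + (251.902 − 66) + (1000 − 538.8) + (3600 − 3200).
That is 900 + 286.898 + 185.902 + 461.2 + 400, which totals 2234 million years.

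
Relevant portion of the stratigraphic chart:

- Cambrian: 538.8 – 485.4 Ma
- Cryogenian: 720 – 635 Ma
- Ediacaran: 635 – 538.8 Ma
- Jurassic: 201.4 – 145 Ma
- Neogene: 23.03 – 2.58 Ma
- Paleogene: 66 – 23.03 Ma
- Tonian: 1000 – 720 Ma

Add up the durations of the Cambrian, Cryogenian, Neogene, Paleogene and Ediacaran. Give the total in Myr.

Duration is start − end for each: (538.8 − 485.4) + (720 − 635) + (23.03 − 2.58) + (66 − 23.03) + (635 − 538.8).
That is 53.4 + 85 + 20.45 + 42.97 + 96.2, which totals 298.02 million years.

298.02 million years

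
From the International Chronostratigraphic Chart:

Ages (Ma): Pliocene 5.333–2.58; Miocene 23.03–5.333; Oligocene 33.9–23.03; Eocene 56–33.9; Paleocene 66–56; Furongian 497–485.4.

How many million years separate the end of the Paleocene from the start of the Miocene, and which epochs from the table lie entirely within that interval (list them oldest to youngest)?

End of Paleocene = 56 Ma; start of Miocene = 23.03 Ma.
Gap = 56 − 23.03 = 32.97 Myr.
Epochs wholly inside 56–23.03 Ma: Eocene (56–33.9), Oligocene (33.9–23.03).

32.97 million years; Eocene, Oligocene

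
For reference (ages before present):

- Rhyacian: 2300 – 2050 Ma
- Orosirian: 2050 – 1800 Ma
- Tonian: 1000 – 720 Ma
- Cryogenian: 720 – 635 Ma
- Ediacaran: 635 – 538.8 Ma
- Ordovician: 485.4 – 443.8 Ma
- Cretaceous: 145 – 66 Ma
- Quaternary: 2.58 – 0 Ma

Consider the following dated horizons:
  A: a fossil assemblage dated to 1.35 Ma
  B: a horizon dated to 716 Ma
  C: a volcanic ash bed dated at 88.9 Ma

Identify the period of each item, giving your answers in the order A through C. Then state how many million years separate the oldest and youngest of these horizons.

A: 1.35 Ma lies in 2.58–0 Ma, so Quaternary.
B: 716 Ma lies in 720–635 Ma, so Cryogenian.
C: 88.9 Ma lies in 145–66 Ma, so Cretaceous.
Oldest = 716 Ma, youngest = 1.35 Ma → span 714.65 Myr.

A — Quaternary; B — Cryogenian; C — Cretaceous; span 714.65 million years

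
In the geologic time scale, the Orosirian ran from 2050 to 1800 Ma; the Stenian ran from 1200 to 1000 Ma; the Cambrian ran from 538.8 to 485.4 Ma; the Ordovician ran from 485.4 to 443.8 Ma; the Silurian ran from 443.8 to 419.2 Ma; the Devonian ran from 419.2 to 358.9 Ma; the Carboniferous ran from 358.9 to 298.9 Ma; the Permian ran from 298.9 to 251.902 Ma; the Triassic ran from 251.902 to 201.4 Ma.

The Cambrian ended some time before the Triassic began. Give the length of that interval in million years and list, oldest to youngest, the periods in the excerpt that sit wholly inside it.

The Cambrian closes at 485.4 Ma and the Triassic opens at 251.902 Ma, so the interval is 485.4 − 251.902 = 233.498 Myr.
A period fits inside if it starts at or after 485.4 Ma and ends at or before 251.902 Ma; oldest first that gives Ordovician, Silurian, Devonian, Carboniferous, Permian.

233.498 million years; Ordovician, Silurian, Devonian, Carboniferous, Permian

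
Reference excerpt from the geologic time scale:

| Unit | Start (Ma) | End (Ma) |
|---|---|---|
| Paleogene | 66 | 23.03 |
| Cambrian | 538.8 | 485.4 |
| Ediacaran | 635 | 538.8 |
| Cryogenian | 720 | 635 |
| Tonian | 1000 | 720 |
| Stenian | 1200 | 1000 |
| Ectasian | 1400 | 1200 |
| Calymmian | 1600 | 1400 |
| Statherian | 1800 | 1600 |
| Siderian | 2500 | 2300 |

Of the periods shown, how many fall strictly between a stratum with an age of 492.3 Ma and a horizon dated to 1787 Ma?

The older date is 1787 Ma and the younger is 492.3 Ma.
Periods with start < 1787 and end > 492.3 Ma: Calymmian (1600–1400), Ectasian (1400–1200), Stenian (1200–1000), Tonian (1000–720), Cryogenian (720–635), Ediacaran (635–538.8).
That is 6 complete periods.

6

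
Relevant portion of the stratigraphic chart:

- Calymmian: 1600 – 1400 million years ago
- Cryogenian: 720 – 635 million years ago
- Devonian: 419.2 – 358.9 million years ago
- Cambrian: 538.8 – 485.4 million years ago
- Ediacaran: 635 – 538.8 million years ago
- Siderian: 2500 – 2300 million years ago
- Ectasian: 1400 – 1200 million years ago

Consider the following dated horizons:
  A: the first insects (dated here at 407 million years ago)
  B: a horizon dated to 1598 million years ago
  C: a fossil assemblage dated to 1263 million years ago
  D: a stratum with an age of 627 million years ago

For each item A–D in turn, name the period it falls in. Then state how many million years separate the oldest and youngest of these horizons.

A: 407 Ma lies in 419.2–358.9 Ma, so Devonian.
B: 1598 Ma lies in 1600–1400 Ma, so Calymmian.
C: 1263 Ma lies in 1400–1200 Ma, so Ectasian.
D: 627 Ma lies in 635–538.8 Ma, so Ediacaran.
Oldest = 1598 Ma, youngest = 407 Ma → span 1191 Myr.

A — Devonian; B — Calymmian; C — Ectasian; D — Ediacaran; span 1191 million years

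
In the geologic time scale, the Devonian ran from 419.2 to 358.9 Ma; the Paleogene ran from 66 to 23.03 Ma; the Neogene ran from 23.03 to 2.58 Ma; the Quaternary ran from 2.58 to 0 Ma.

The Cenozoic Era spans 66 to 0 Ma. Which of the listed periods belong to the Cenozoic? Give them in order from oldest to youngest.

Periods with both bounds inside 66–0 Ma: Paleogene (66–23.03), Neogene (23.03–2.58), Quaternary (2.58–0).

Paleogene, Neogene, Quaternary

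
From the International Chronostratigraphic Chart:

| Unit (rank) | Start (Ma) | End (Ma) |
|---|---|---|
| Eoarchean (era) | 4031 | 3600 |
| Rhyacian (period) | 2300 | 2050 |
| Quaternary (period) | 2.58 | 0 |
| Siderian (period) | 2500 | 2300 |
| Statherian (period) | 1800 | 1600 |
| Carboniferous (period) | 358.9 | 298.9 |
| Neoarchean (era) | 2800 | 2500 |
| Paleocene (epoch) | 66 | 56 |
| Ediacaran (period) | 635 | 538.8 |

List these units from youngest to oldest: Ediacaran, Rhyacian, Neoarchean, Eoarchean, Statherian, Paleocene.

Paleocene, Ediacaran, Statherian, Rhyacian, Neoarchean, Eoarchean

The oldest of these is Eoarchean (starts 4031 Ma) and the youngest is Paleocene (ends 56 Ma).
In between, by decreasing start age: Neoarchean (2800), Rhyacian (2300), Statherian (1800), Ediacaran (635).
Listing youngest first means reversing that sequence.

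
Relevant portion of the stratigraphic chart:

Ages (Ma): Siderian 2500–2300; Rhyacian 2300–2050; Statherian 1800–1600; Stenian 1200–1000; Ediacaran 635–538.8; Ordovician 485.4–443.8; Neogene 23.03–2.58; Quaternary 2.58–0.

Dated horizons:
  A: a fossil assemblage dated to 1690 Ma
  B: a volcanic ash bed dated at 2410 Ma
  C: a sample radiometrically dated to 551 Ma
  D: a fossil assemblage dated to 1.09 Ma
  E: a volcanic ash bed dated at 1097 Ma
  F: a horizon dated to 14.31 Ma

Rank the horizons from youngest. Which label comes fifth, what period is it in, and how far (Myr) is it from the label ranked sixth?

A, in the Statherian; 720 million years to B

Sorted youngest-first by Ma: D (1.09), F (14.31), C (551), E (1097), A (1690), B (2410).
The fifth youngest is A at 1690 Ma, which lies in 1800–1600 Ma: the Statherian.
The sixth youngest is B at 2410 Ma; separation = |1690 − 2410| = 720 Myr.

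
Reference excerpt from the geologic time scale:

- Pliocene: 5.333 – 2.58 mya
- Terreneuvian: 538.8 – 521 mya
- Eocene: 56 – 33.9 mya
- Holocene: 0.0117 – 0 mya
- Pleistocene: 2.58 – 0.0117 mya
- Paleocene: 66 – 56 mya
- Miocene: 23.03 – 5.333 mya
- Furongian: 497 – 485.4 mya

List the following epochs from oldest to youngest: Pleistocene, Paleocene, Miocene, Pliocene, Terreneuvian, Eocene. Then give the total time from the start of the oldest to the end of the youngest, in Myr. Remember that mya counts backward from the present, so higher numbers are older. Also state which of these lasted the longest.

Start ages (Ma): Terreneuvian 538.8, Paleocene 66, Eocene 56, Miocene 23.03, Pliocene 5.333, Pleistocene 2.58.
Ordered oldest to youngest: Terreneuvian, Paleocene, Eocene, Miocene, Pliocene, Pleistocene.
Span = 538.8 − 0.0117 = 538.7883 Myr.
Durations: Terreneuvian 17.8, Miocene 17.697, Paleocene 10, Pleistocene 2.5683, Eocene 22.1, Pliocene 2.753 → longest is Eocene (22.1 Myr).

Terreneuvian, Paleocene, Eocene, Miocene, Pliocene, Pleistocene; total span 538.7883 Myr; longest is Eocene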